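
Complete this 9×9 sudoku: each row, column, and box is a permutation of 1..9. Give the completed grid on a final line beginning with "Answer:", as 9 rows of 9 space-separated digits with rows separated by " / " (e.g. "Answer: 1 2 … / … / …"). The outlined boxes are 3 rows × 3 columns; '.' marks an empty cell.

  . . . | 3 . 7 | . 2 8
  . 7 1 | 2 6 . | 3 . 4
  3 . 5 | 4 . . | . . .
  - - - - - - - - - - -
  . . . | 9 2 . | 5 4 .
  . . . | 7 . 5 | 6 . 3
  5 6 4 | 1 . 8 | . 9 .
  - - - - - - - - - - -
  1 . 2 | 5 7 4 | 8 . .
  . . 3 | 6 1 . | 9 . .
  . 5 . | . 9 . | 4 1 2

Step 1. [r2c1∈{8,9}] in row 2, 8 fits only at r2c1, so r2c1=8.
Step 2. [r3c9∈{1,6,7,9}] r3c9 is the only open cell in col 9 admitting 9 ⇒ r3c9=9.
Step 3. [r5c2∈{1,2,8,9}] 1 has one home in row 5: r5c2, so r5c2=1.
Step 4. [r4c1∈{7}] r4c1 has the single candidate 7. So r4c1=7.
Step 5. [r8c2∈{4,8}] r8c2 is the only open cell in row 8 admitting 8 ⇒ r8c2=8.
Step 6. [r1c2∈{4,9}] 4 has one home in col 2: r1c2, so r1c2=4.
Step 7. [r9c1∈{6}] nothing but 6 survives at r9c1, so r9c1=6.
Step 8. [r3c8∈{6,7}] r3c8 is the only open cell in row 3 admitting 6, so r3c8=6.
Step 9. [r6c9∈{7}] only 7 remains possible at r6c9, so r6c9=7.
Step 10. [r1c1∈{9}] r1c1 is down to just 9. So r1c1=9.
Step 11. [r8c8∈{5,7}] in row 8, 7 fits only at r8c8, so r8c8=7.
Step 12. [r3c6∈{1}] nothing but 1 survives at r3c6 ⇒ r3c6=1.
Step 13. [r4c3∈{8}] r4c3 has the single candidate 8. So r4c3=8.
Step 14. [r4c6∈{3,6}] 6 has one home in row 4: r4c6 ⇒ r4c6=6.
Step 15. [r3c2∈{2}] r3c2 has the single candidate 2. So r3c2=2.
Step 16. [r6c5∈{3}] only 3 remains possible at r6c5 ⇒ r6c5=3.
Step 17. [r3c7∈{7}] r3c7's peers cover all but 7. So r3c7=7.
Step 18. [r1c3∈{6}] only 6 remains possible at r1c3, so r1c3=6.
Step 19. [r5c8∈{8}] r5c8's peers cover all but 8, so r5c8=8.
Step 20. [r1c7∈{1}] r1c7 has the single candidate 1 ⇒ r1c7=1.
Step 21. [r2c6∈{9}] r2c6 is down to just 9 ⇒ r2c6=9.
Step 22. [r6c7∈{2}] r6c7's peers cover all but 2, so r6c7=2.
Step 23. [r2c8∈{5}] r2c8's peers cover all but 5, so r2c8=5.
Step 24. [r7c8∈{3}] r7c8 is down to just 3. So r7c8=3.
Step 25. [r9c3∈{7}] r9c3's peers cover all but 7. So r9c3=7.
Step 26. [r5c5∈{4}] only 4 remains possible at r5c5 ⇒ r5c5=4.
Step 27. [r8c9∈{5}] r8c9 is down to just 5. So r8c9=5.
Step 28. [r7c2∈{9}] nothing but 9 survives at r7c2 ⇒ r7c2=9.
Step 29. [r3c5∈{8}] nothing but 8 survives at r3c5, so r3c5=8.
Step 30. [r5c3∈{9}] r5c3 is down to just 9. So r5c3=9.
Step 31. [r4c9∈{1}] r4c9's peers cover all but 1, so r4c9=1.
Step 32. [r8c6∈{2}] r8c6 has the single candidate 2 ⇒ r8c6=2.
Step 33. [r8c1∈{4}] nothing but 4 survives at r8c1 ⇒ r8c1=4.
Step 34. [r5c1∈{2}] r5c1 has the single candidate 2. So r5c1=2.
Step 35. [r9c4∈{8}] nothing but 8 survives at r9c4. So r9c4=8.
Step 36. [r7c9∈{6}] r7c9's peers cover all but 6 ⇒ r7c9=6.
Step 37. [r1c5∈{5}] r1c5's peers cover all but 5, so r1c5=5.
Step 38. [r9c6∈{3}] nothing but 3 survives at r9c6, so r9c6=3.
Step 39. [r4c2∈{3}] r4c2's peers cover all but 3, so r4c2=3.

Answer: 9 4 6 3 5 7 1 2 8 / 8 7 1 2 6 9 3 5 4 / 3 2 5 4 8 1 7 6 9 / 7 3 8 9 2 6 5 4 1 / 2 1 9 7 4 5 6 8 3 / 5 6 4 1 3 8 2 9 7 / 1 9 2 5 7 4 8 3 6 / 4 8 3 6 1 2 9 7 5 / 6 5 7 8 9 3 4 1 2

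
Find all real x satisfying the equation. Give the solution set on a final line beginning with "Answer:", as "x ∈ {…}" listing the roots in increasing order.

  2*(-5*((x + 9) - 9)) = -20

Step 1. [2*(-5*((x + 9) - 9)) = -20] divide by the outer 2 ⇒ div: -5*((x + 9) - 9) = -10.
Step 2. [-5*((x + 9) - 9) = -10] -5·(inner) — divide through by -5, so div: (x + 9) - 9 = 2.
Step 3. [(x + 9) - 9 = 2] the outer -9 inverts by adding 9 ⇒ sub: x + 9 = 11.
Step 4. [x + 9 = 11] peel the +9: subtract 9 from each side. So sub: x = 2.

Answer: x ∈ {2}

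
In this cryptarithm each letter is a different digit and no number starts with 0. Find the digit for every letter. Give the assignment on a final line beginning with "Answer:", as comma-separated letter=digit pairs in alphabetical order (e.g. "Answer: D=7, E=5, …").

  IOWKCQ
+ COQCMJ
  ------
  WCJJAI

Step 1. [col 1: Q + J ≡ I (mod 10)] I=3 is one option consistent with column 1 (Q + J ≡ I (mod 10), carry-in 0) — take it, so I=3.
Step 2. [col 1: Q + J ≡ I (mod 10)] column 1 (Q + J ≡ I (mod 10), carry-in 0) doesn't pin Q yet; pick Q=4 and continue, so Q=4.
Step 3. [col 1: Q + J ≡ I (mod 10)] in column 1 we have Q+J≡I with carry-in 0; given Q=4, I=3 and digits 3,4 already taken and all letters distinct, that pins J to 9. So J=9.
Step 4. [col 2: C + M ≡ A (mod 10)] several values work for M in column 2 (C + M ≡ A (mod 10), carry-in 1); try M=7 ⇒ M=7.
Step 5. [col 2: C + M ≡ A (mod 10)] several values work for A in column 2 (C + M ≡ A (mod 10), carry-in 1); try A=0, so A=0.
Step 6. [col 2: C + M ≡ A (mod 10)] column 2 reads C+M+carry(1)=A with M=7, A=0; with digits 0,3,4,7,9 already taken and all letters distinct, the only value for C is 2 ⇒ C=2.
Step 7. [col 3: K + C ≡ J (mod 10)] column 3 reads K+C+carry(1)=J with C=2, J=9; with digits 0,2,3,4,7,9 already taken and all letters distinct, the only value for K is 6, so K=6.
Step 8. [col 4: W + Q ≡ J (mod 10)] in column 4 we have W+Q≡J with carry-in 0; given Q=4, J=9 and digits 0,2,3,4,6,7,9 already taken and all letters distinct, that pins W to 5, so W=5.
Step 9. [col 5: O + O ≡ C (mod 10)] column 5: given C=2, carry-in 0, and digits 0,2,3,4,5,6,7,9 already taken and all letters distinct, O+O≡C (mod 10) forces O=1, so O=1.

Answer: A=0, C=2, I=3, J=9, K=6, M=7, O=1, Q=4, W=5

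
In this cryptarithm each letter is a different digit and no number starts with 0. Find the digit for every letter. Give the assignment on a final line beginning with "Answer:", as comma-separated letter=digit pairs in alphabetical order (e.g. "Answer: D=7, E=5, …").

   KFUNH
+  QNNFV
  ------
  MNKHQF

Step 1. [col 1: H + V ≡ F (mod 10)] no forcing yet in column 1 (carry-in 0); H=9 is free and consistent — try it ⇒ H=9.
Step 2. [M] adding two 5-digit numbers gives at most 5+1 digits, and here it does — M is that final carry and must be 1, so M=1.
Step 3. [col 1: H + V ≡ F (mod 10)] column 1 (H + V ≡ F (mod 10), carry-in 0) doesn't pin V yet; pick V=3 and continue, so V=3.
Step 4. [col 1: H + V ≡ F (mod 10)] from column 1 (H=9, V=3, carry-in 0, digits 1,3,9 already taken and all letters distinct): F must equal 2, so F=2.
Step 5. [col 2: N + F ≡ Q (mod 10)] several values work for Q in column 2 (N + F ≡ Q (mod 10), carry-in 1); try Q=8, so Q=8.
Step 6. [col 2: N + F ≡ Q (mod 10)] column 2 reads N+F+carry(1)=Q with F=2, Q=8; with digits 1,2,3,8,9 already taken and all letters distinct, the only value for N is 5. So N=5.
Step 7. [col 3: U + N ≡ H (mod 10)] column 3: given N=5, H=9, carry-in 0, and digits 1,2,3,5,8,9 already taken and all letters distinct, U+N≡H (mod 10) forces U=4, so U=4.
Step 8. [col 4: F + N ≡ K (mod 10)] in column 4 we have F+N≡K with carry-in 0; given F=2, N=5 and digits 1,2,3,4,5,8,9 already taken and all letters distinct, that pins K to 7. So K=7.

Answer: F=2, H=9, K=7, M=1, N=5, Q=8, U=4, V=3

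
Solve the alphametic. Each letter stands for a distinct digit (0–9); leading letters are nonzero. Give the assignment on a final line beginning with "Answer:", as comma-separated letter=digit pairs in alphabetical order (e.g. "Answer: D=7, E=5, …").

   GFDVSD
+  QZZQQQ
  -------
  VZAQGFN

Step 1. [col 1: D + Q ≡ N (mod 10)] D=3 is one option consistent with column 1 (D + Q ≡ N (mod 10), carry-in 0) — take it ⇒ D=3.
Step 2. [V] V is the leading digit of a 7-digit sum of two 6-digit numbers; the final carry is exactly 1, so V=1.
Step 3. [col 1: D + Q ≡ N (mod 10)] Q=5 is one option consistent with column 1 (D + Q ≡ N (mod 10), carry-in 0) — take it. So Q=5.
Step 4. [col 1: D + Q ≡ N (mod 10)] column 1 reads D+Q+carry(0)=N with D=3, Q=5; with digits 1,3,5 already taken and all letters distinct, the only value for N is 8, so N=8.
Step 5. [col 2: S + Q ≡ F (mod 10)] several values work for F in column 2 (S + Q ≡ F (mod 10), carry-in 0); try F=4 ⇒ F=4.
Step 6. [col 2: S + Q ≡ F (mod 10)] from column 2 (Q=5, F=4, carry-in 0, digits 1,3,4,5,8 already taken and all letters distinct): S must equal 9 ⇒ S=9.
Step 7. [col 3: V + Q ≡ G (mod 10)] from column 3 (V=1, Q=5, carry-in 1, digits 1,3,4,5,8,9 already taken and all letters distinct): G must equal 7, so G=7.
Step 8. [col 4: D + Z ≡ Q (mod 10)] from column 4 (D=3, Q=5, carry-in 0, digits 1,3,4,5,7,8,9 already taken and all letters distinct): Z must equal 2 ⇒ Z=2.
Step 9. [col 5: F + Z ≡ A (mod 10)] from column 5 (F=4, Z=2, carry-in 0, digits 1,2,3,4,5,7,8,9 already taken and all letters distinct): A must equal 6, so A=6.

Answer: A=6, D=3, F=4, G=7, N=8, Q=5, S=9, V=1, Z=2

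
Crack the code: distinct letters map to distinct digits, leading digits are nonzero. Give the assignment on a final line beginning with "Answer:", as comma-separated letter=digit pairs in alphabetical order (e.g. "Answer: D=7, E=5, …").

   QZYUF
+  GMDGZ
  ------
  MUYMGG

Step 1. [col 1: F + Z ≡ G (mod 10)] several values work for F in column 1 (F + Z ≡ G (mod 10), carry-in 0); try F=3, so F=3.
Step 2. [M] M is the leading digit of a 6-digit sum of two 5-digit numbers; the final carry is exactly 1. So M=1.
Step 3. [col 1: F + Z ≡ G (mod 10)] column 1 (F + Z ≡ G (mod 10), carry-in 0) doesn't pin G yet; pick G=8 and continue. So G=8.
Step 4. [col 1: F + Z ≡ G (mod 10)] in column 1 we have F+Z≡G with carry-in 0; given F=3, G=8 and digits 1,3,8 already taken and all letters distinct, that pins Z to 5 ⇒ Z=5.
Step 5. [col 2: U + G ≡ G (mod 10)] in column 2 we have U+G≡G with carry-in 0; given G=8 and digits 1,3,5,8 already taken and all letters distinct, that pins U to 0 ⇒ U=0.
Step 6. [col 3: Y + D ≡ M (mod 10)] Y=7 is one option consistent with column 3 (Y + D ≡ M (mod 10), carry-in 0) — take it ⇒ Y=7.
Step 7. [col 3: Y + D ≡ M (mod 10)] from column 3 (Y=7, M=1, carry-in 0, digits 0,1,3,5,7,8 already taken and all letters distinct): D must equal 4 ⇒ D=4.
Step 8. [col 5: Q + G ≡ U (mod 10)] from column 5 (G=8, U=0, carry-in 0, digits 0,1,3,4,5,7,8 already taken and all letters distinct): Q must equal 2, so Q=2.

Answer: D=4, F=3, G=8, M=1, Q=2, U=0, Y=7, Z=5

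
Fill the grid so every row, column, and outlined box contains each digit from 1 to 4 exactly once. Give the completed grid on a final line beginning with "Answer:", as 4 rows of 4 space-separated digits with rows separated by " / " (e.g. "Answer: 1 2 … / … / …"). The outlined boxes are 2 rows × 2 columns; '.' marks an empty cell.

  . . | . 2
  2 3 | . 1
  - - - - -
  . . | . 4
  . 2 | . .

Step 1. [r3c2∈{1}] r3c2 is down to just 1. So r3c2=1.
Step 2. [r1c3∈{3,4}] 3 has one home in row 1: r1c3 ⇒ r1c3=3.
Step 3. [r4c1∈{3,4}] in row 4, 4 fits only at r4c1. So r4c1=4.
Step 4. [r4c4∈{3}] r4c4's peers cover all but 3. So r4c4=3.
Step 5. [r2c3∈{4}] nothing but 4 survives at r2c3. So r2c3=4.
Step 6. [r3c3∈{2}] r3c3's peers cover all but 2, so r3c3=2.
Step 7. [r3c1∈{3}] r3c1's peers cover all but 3, so r3c1=3.
Step 8. [r4c3∈{1}] r4c3 has the single candidate 1. So r4c3=1.
Step 9. [r1c2∈{4}] r1c2 is down to just 4. So r1c2=4.
Step 10. [r1c1∈{1}] only 1 remains possible at r1c1 ⇒ r1c1=1.

Answer: 1 4 3 2 / 2 3 4 1 / 3 1 2 4 / 4 2 1 3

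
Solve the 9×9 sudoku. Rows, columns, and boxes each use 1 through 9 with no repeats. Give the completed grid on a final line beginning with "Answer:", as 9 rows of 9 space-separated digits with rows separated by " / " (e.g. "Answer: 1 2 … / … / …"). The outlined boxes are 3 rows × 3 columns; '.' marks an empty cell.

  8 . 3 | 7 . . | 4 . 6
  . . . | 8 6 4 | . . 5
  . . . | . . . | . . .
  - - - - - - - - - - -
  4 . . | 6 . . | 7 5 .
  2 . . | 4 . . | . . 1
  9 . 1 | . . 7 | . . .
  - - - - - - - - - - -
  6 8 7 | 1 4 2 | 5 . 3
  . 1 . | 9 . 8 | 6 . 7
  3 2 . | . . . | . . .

Step 1. [r9c3∈{4,5,9}] in box 7, 9 fits only at r9c3, so r9c3=9.
Step 2. [r8c5∈{3,5}] row 8 places 3 nowhere but r8c5, so r8c5=3.
Step 3. [r5c2∈{3,5,6,7}] in row 5, 7 fits only at r5c2 ⇒ r5c2=7.
Step 4. [r8c8∈{2,4}] 2 has one home in row 8: r8c8, so r8c8=2.
Step 5. [r1c5∈{1,2,5,9}] in row 1, 2 fits only at r1c5, so r1c5=2.
Step 6. [r4c9∈{2,8,9}] across row 4, 2 lands solely at r4c9. So r4c9=2.
Step 7. [r3c9∈{8,9}] in col 9, 9 fits only at r3c9. So r3c9=9.
Step 8. [r1c8∈{1}] r1c8's peers cover all but 1. So r1c8=1.
Step 9. [r5c7∈{3,8,9}] in col 7, 9 fits only at r5c7, so r5c7=9.
Step 10. [r9c4∈{5}] r9c4 has the single candidate 5. So r9c4=5.
Step 11. [r3c4∈{3}] r3c4 is down to just 3 ⇒ r3c4=3.
Step 12. [r3c2∈{4,5,6}] in col 2, 4 fits only at r3c2 ⇒ r3c2=4.
Step 13. [r6c2∈{3,5,6}] in col 2, 6 fits only at r6c2, so r6c2=6.
Step 14. [r5c3∈{5,8}] 5 has one home in box 4: r5c3, so r5c3=5.
Step 15. [r1c6∈{5,9}] 9 has one home in box 2: r1c6 ⇒ r1c6=9.
Step 16. [r3c6∈{1,5}] in col 6, 5 fits only at r3c6, so r3c6=5.
Step 17. [r5c5∈{8}] r5c5's peers cover all but 8, so r5c5=8.
Step 18. [r2c1∈{1,7}] in row 2, 1 fits only at r2c1. So r2c1=1.
Step 19. [r4c6∈{1,3}] r4c6 is the only open cell in col 6 admitting 1. So r4c6=1.
Step 20. [r2c3∈{2}] r2c3 has the single candidate 2. So r2c3=2.
Step 21. [r2c7∈{3}] r2c7 has the single candidate 3, so r2c7=3.
Step 22. [r6c7∈{8}] only 8 remains possible at r6c7. So r6c7=8.
Step 23. [r3c8∈{7,8}] in row 3, 8 fits only at r3c8, so r3c8=8.
Step 24. [r6c9∈{4}] r6c9 has the single candidate 4. So r6c9=4.
Step 25. [r6c8∈{3}] r6c8's peers cover all but 3 ⇒ r6c8=3.
Step 26. [r7c8∈{9}] nothing but 9 survives at r7c8. So r7c8=9.
Step 27. [r4c2∈{3}] only 3 remains possible at r4c2. So r4c2=3.
Step 28. [r3c5∈{1}] r3c5's peers cover all but 1, so r3c5=1.
Step 29. [r1c2∈{5}] r1c2's peers cover all but 5. So r1c2=5.
Step 30. [r5c8∈{6}] only 6 remains possible at r5c8 ⇒ r5c8=6.
Step 31. [r8c1∈{5}] nothing but 5 survives at r8c1, so r8c1=5.
Step 32. [r2c2∈{9}] only 9 remains possible at r2c2 ⇒ r2c2=9.
Step 33. [r4c5∈{9}] nothing but 9 survives at r4c5. So r4c5=9.
Step 34. [r5c6∈{3}] r5c6's peers cover all but 3. So r5c6=3.
Step 35. [r3c3∈{6}] only 6 remains possible at r3c3 ⇒ r3c3=6.
Step 36. [r9c7∈{1}] r9c7 is down to just 1 ⇒ r9c7=1.
Step 37. [r9c5∈{7}] r9c5 is down to just 7. So r9c5=7.
Step 38. [r4c3∈{8}] r4c3 is down to just 8, so r4c3=8.
Step 39. [r9c6∈{6}] r9c6's peers cover all but 6, so r9c6=6.
Step 40. [r2c8∈{7}] nothing but 7 survives at r2c8 ⇒ r2c8=7.
Step 41. [r6c4∈{2}] r6c4's peers cover all but 2, so r6c4=2.
Step 42. [r9c9∈{8}] r9c9 has the single candidate 8 ⇒ r9c9=8.
Step 43. [r3c1∈{7}] r3c1 has the single candidate 7 ⇒ r3c1=7.
Step 44. [r9c8∈{4}] r9c8 is down to just 4, so r9c8=4.
Step 45. [r6c5∈{5}] nothing but 5 survives at r6c5. So r6c5=5.
Step 46. [r3c7∈{2}] only 2 remains possible at r3c7 ⇒ r3c7=2.
Step 47. [r8c3∈{4}] r8c3 is down to just 4, so r8c3=4.

Answer: 8 5 3 7 2 9 4 1 6 / 1 9 2 8 6 4 3 7 5 / 7 4 6 3 1 5 2 8 9 / 4 3 8 6 9 1 7 5 2 / 2 7 5 4 8 3 9 6 1 / 9 6 1 2 5 7 8 3 4 / 6 8 7 1 4 2 5 9 3 / 5 1 4 9 3 8 6 2 7 / 3 2 9 5 7 6 1 4 8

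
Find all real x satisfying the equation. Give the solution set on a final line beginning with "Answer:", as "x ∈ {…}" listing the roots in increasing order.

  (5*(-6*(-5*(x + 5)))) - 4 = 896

Step 1. [(5*(-6*(-5*(x + 5)))) - 4 = 896] add 4: x sits inside (… - 4). So sub: 5*(-6*(-5*(x + 5))) = 900.
Step 2. [5*(-6*(-5*(x + 5))) = 900] 5·(inner) — divide through by 5 ⇒ div: -6*(-5*(x + 5)) = 180.
Step 3. [-6*(-5*(x + 5)) = 180] leading coefficient -6: divide by -6. So div: -5*(x + 5) = -30.
Step 4. [-5*(x + 5) = -30] leading coefficient -5: divide by -5, so div: x + 5 = 6.
Step 5. [x + 5 = 6] the outer +5 inverts by subtracting 5 ⇒ sub: x = 1.

Answer: x ∈ {1}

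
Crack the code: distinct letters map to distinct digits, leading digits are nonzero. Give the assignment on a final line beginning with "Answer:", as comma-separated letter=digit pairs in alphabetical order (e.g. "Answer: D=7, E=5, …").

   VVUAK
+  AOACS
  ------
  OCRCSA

Step 1. [col 1: K + S ≡ A (mod 10)] column 1 (K + S ≡ A (mod 10), carry-in 0) doesn't pin S yet; pick S=6 and continue, so S=6.
Step 2. [O] the sum has 6 digits but both addends have 5; that extra leading digit O is the final carry, namely 1 ⇒ O=1.
Step 3. [col 1: K + S ≡ A (mod 10)] column 1 (K + S ≡ A (mod 10), carry-in 0) doesn't pin A yet; pick A=3 and continue, so A=3.
Step 4. [col 1: K + S ≡ A (mod 10)] in column 1 we have K+S≡A with carry-in 0; given S=6, A=3 and digits 1,3,6 already taken and all letters distinct, that pins K to 7, so K=7.
Step 5. [col 2: A + C ≡ S (mod 10)] in column 2 we have A+C≡S with carry-in 1; given A=3, S=6 and digits 1,3,6,7 already taken and all letters distinct, that pins C to 2. So C=2.
Step 6. [col 3: U + A ≡ C (mod 10)] from column 3 (A=3, C=2, carry-in 0, digits 1,2,3,6,7 already taken and all letters distinct): U must equal 9, so U=9.
Step 7. [col 4: V + O ≡ R (mod 10)] column 4: given O=1, carry-in 1, and digits 1,2,3,6,7,9 already taken and all letters distinct, V+O≡R (mod 10) forces V=8, so V=8.
Step 8. [col 4: V + O ≡ R (mod 10)] column 4: given V=8, O=1, carry-in 1, and digits 1,2,3,6,7,8,9 already taken and all letters distinct, V+O≡R (mod 10) forces R=0. So R=0.

Answer: A=3, C=2, K=7, O=1, R=0, S=6, U=9, V=8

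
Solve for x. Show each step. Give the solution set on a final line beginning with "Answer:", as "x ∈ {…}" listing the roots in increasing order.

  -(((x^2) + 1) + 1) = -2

Step 1. [-(((x^2) + 1) + 1) = -2] leading − — multiply by −1, so neg: ((x^2) + 1) + 1 = 2.
Step 2. [((x^2) + 1) + 1 = 2] subtract 1: x sits inside (… + 1). So sub: (x^2) + 1 = 1.
Step 3. [(x^2) + 1 = 1] +1 is outermost — subtract 1 both sides, so sub: x^2 = 0.
Step 4. [x^2 = 0] LHS squared, RHS 0 ≥ 0: apply √ (±), so sqrt: x = 0.

Answer: x ∈ {0}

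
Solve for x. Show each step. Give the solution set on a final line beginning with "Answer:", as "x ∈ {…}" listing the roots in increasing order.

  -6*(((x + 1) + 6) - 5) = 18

Step 1. [-6*(((x + 1) + 6) - 5) = 18] LHS = -6·(…); ÷-6 both sides ⇒ div: ((x + 1) + 6) - 5 = -3.
Step 2. [((x + 1) + 6) - 5 = -3] the outer -5 inverts by adding 5, so sub: (x + 1) + 6 = 2.
Step 3. [(x + 1) + 6 = 2] peel the +6: subtract 6 from each side ⇒ sub: x + 1 = -4.
Step 4. [x + 1 = -4] peel the +1: subtract 1 from each side, so sub: x = -5.

Answer: x ∈ {-5}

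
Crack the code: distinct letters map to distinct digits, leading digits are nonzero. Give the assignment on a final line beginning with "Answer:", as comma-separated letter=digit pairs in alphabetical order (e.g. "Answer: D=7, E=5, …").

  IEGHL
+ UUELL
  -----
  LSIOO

Step 1. [col 1: L + L ≡ O (mod 10)] column 1 (L + L ≡ O (mod 10), carry-in 0) doesn't pin L yet; pick L=7 and continue, so L=7.
Step 2. [col 1: L + L ≡ O (mod 10)] column 1 reads L+L+carry(0)=O with L=7; with digits 7 already taken and all letters distinct, the only value for O is 4 ⇒ O=4.
Step 3. [col 2: H + L ≡ O (mod 10)] column 2: given L=7, O=4, carry-in 1, and digits 4,7 already taken and all letters distinct, H+L≡O (mod 10) forces H=6 ⇒ H=6.
Step 4. [col 3: G + E ≡ I (mod 10)] column 3 (G + E ≡ I (mod 10), carry-in 1) doesn't pin E yet; pick E=3 and continue, so E=3.
Step 5. [col 3: G + E ≡ I (mod 10)] G=8 is one option consistent with column 3 (G + E ≡ I (mod 10), carry-in 1) — take it. So G=8.
Step 6. [col 3: G + E ≡ I (mod 10)] in column 3 we have G+E≡I with carry-in 1; given G=8, E=3 and digits 3,4,6,7,8 already taken and all letters distinct, that pins I to 2. So I=2.
Step 7. [col 4: E + U ≡ S (mod 10)] several values work for S in column 4 (E + U ≡ S (mod 10), carry-in 1); try S=9 ⇒ S=9.
Step 8. [col 4: E + U ≡ S (mod 10)] column 4 reads E+U+carry(1)=S with E=3, S=9; with digits 2,3,4,6,7,8,9 already taken and all letters distinct, the only value for U is 5. So U=5.

Answer: E=3, G=8, H=6, I=2, L=7, O=4, S=9, U=5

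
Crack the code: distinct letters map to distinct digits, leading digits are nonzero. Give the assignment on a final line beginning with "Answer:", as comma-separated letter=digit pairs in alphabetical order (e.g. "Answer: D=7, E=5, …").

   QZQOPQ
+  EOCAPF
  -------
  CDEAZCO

Step 1. [col 1: Q + F ≡ O (mod 10)] Q=4 is one option consistent with column 1 (Q + F ≡ O (mod 10), carry-in 0) — take it, so Q=4.
Step 2. [col 1: Q + F ≡ O (mod 10)] column 1 (Q + F ≡ O (mod 10), carry-in 0) doesn't pin O yet; pick O=2 and continue, so O=2.
Step 3. [col 1: Q + F ≡ O (mod 10)] from column 1 (Q=4, O=2, carry-in 0, digits 2,4 already taken and all letters distinct): F must equal 8. So F=8.
Step 4. [col 2: P + P ≡ C (mod 10)] P=0 is one option consistent with column 2 (P + P ≡ C (mod 10), carry-in 1) — take it ⇒ P=0.
Step 5. [col 2: P + P ≡ C (mod 10)] column 2 reads P+P+carry(1)=C with P=0; with digits 0,2,4,8 already taken and all letters distinct, the only value for C is 1, so C=1.
Step 6. [col 3: O + A ≡ Z (mod 10)] column 3 (O + A ≡ Z (mod 10), carry-in 0) doesn't pin A yet; pick A=5 and continue, so A=5.
Step 7. [col 3: O + A ≡ Z (mod 10)] from column 3 (O=2, A=5, carry-in 0, digits 0,1,2,4,5,8 already taken and all letters distinct): Z must equal 7 ⇒ Z=7.
Step 8. [col 5: Z + O ≡ E (mod 10)] column 5: given Z=7, O=2, carry-in 0, and digits 0,1,2,4,5,7,8 already taken and all letters distinct, Z+O≡E (mod 10) forces E=9, so E=9.
Step 9. [col 6: Q + E ≡ D (mod 10)] column 6 reads Q+E+carry(0)=D with Q=4, E=9; with digits 0,1,2,4,5,7,8,9 already taken and all letters distinct, the only value for D is 3. So D=3.

Answer: A=5, C=1, D=3, E=9, F=8, O=2, P=0, Q=4, Z=7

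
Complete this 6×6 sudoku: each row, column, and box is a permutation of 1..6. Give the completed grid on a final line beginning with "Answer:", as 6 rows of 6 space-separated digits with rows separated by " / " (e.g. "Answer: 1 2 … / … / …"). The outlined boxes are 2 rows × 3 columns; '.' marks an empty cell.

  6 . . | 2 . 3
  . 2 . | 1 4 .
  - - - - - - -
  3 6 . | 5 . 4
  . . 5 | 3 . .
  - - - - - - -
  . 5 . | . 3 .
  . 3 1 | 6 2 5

Step 1. [r4c1∈{1,2,4}] in col 1, 1 fits only at r4c1, so r4c1=1.
Step 2. [r6c1∈{4}] r6c1 is down to just 4, so r6c1=4.
Step 3. [r1c3∈{4}] only 4 remains possible at r1c3 ⇒ r1c3=4.
Step 4. [r4c5∈{6}] r4c5 is down to just 6 ⇒ r4c5=6.
Step 5. [r3c3∈{2}] only 2 remains possible at r3c3. So r3c3=2.
Step 6. [r3c5∈{1}] nothing but 1 survives at r3c5 ⇒ r3c5=1.
Step 7. [r4c2∈{4}] r4c2's peers cover all but 4 ⇒ r4c2=4.
Step 8. [r5c3∈{6}] r5c3's peers cover all but 6. So r5c3=6.
Step 9. [r2c1∈{5}] r2c1's peers cover all but 5, so r2c1=5.
Step 10. [r5c6∈{1}] nothing but 1 survives at r5c6, so r5c6=1.
Step 11. [r5c1∈{2}] only 2 remains possible at r5c1 ⇒ r5c1=2.
Step 12. [r1c2∈{1}] only 1 remains possible at r1c2 ⇒ r1c2=1.
Step 13. [r2c6∈{6}] r2c6 is down to just 6 ⇒ r2c6=6.
Step 14. [r4c6∈{2}] r4c6 has the single candidate 2, so r4c6=2.
Step 15. [r1c5∈{5}] r1c5's peers cover all but 5, so r1c5=5.
Step 16. [r2c3∈{3}] r2c3's peers cover all but 3. So r2c3=3.
Step 17. [r5c4∈{4}] r5c4 has the single candidate 4. So r5c4=4.

Answer: 6 1 4 2 5 3 / 5 2 3 1 4 6 / 3 6 2 5 1 4 / 1 4 5 3 6 2 / 2 5 6 4 3 1 / 4 3 1 6 2 5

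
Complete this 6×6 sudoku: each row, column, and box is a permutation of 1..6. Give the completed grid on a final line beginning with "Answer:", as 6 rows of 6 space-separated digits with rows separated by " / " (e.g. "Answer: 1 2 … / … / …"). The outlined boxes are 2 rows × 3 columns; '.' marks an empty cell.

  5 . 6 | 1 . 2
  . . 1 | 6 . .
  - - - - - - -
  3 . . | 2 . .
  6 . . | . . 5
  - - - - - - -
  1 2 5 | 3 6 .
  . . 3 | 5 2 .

Step 1. [r3c3∈{4}] only 4 remains possible at r3c3 ⇒ r3c3=4.
Step 2. [r2c6∈{3,4}] 3 has one home in col 6: r2c6. So r2c6=3.
Step 3. [r2c2∈{4}] only 4 remains possible at r2c2 ⇒ r2c2=4.
Step 4. [r3c5∈{1}] nothing but 1 survives at r3c5 ⇒ r3c5=1.
Step 5. [r5c6∈{4}] nothing but 4 survives at r5c6 ⇒ r5c6=4.
Step 6. [r4c5∈{3,4}] in row 4, 3 fits only at r4c5. So r4c5=3.
Step 7. [r2c5∈{5}] only 5 remains possible at r2c5, so r2c5=5.
Step 8. [r4c3∈{2}] nothing but 2 survives at r4c3 ⇒ r4c3=2.
Step 9. [r1c2∈{3}] only 3 remains possible at r1c2 ⇒ r1c2=3.
Step 10. [r3c2∈{5}] only 5 remains possible at r3c2. So r3c2=5.
Step 11. [r6c2∈{6}] only 6 remains possible at r6c2, so r6c2=6.
Step 12. [r4c4∈{4}] r4c4's peers cover all but 4 ⇒ r4c4=4.
Step 13. [r4c2∈{1}] r4c2 has the single candidate 1, so r4c2=1.
Step 14. [r6c1∈{4}] only 4 remains possible at r6c1, so r6c1=4.
Step 15. [r3c6∈{6}] r3c6 has the single candidate 6, so r3c6=6.
Step 16. [r2c1∈{2}] r2c1 has the single candidate 2 ⇒ r2c1=2.
Step 17. [r1c5∈{4}] r1c5 is down to just 4 ⇒ r1c5=4.
Step 18. [r6c6∈{1}] only 1 remains possible at r6c6, so r6c6=1.

Answer: 5 3 6 1 4 2 / 2 4 1 6 5 3 / 3 5 4 2 1 6 / 6 1 2 4 3 5 / 1 2 5 3 6 4 / 4 6 3 5 2 1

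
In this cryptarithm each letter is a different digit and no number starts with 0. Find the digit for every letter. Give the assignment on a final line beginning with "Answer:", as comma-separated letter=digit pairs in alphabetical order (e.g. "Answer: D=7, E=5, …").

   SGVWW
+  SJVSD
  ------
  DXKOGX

Step 1. [col 1: W + D ≡ X (mod 10)] no forcing yet in column 1 (carry-in 0); D=1 is free and consistent — try it. So D=1.
Step 2. [col 1: W + D ≡ X (mod 10)] several values work for W in column 1 (W + D ≡ X (mod 10), carry-in 0); try W=6. So W=6.
Step 3. [col 1: W + D ≡ X (mod 10)] column 1: given W=6, D=1, carry-in 0, and digits 1,6 already taken and all letters distinct, W+D≡X (mod 10) forces X=7. So X=7.
Step 4. [col 2: W + S ≡ G (mod 10)] no forcing yet in column 2 (carry-in 0); S=8 is free and consistent — try it ⇒ S=8.
Step 5. [col 2: W + S ≡ G (mod 10)] from column 2 (W=6, S=8, carry-in 0, digits 1,6,7,8 already taken and all letters distinct): G must equal 4 ⇒ G=4.
Step 6. [col 3: V + V ≡ O (mod 10)] column 3: given nothing yet, carry-in 1, and digits 1,4,6,7,8 already taken and all letters distinct, V+V≡O (mod 10) forces O=5 ⇒ O=5.
Step 7. [col 3: V + V ≡ O (mod 10)] in column 3 we have V+V≡O with carry-in 1; given O=5 and digits 1,4,5,6,7,8 already taken and all letters distinct, that pins V to 2. So V=2.
Step 8. [col 4: G + J ≡ K (mod 10)] from column 4 (G=4, carry-in 0, digits 1,2,4,5,6,7,8 already taken and all letters distinct): K must equal 3. So K=3.
Step 9. [col 4: G + J ≡ K (mod 10)] from column 4 (G=4, K=3, carry-in 0, digits 1,2,3,4,5,6,7,8 already taken and all letters distinct): J must equal 9 ⇒ J=9.

Answer: D=1, G=4, J=9, K=3, O=5, S=8, V=2, W=6, X=7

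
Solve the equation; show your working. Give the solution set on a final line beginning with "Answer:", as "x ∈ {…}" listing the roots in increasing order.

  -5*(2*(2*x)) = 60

Step 1. [-5*(2*(2*x)) = 60] leading coefficient -5: divide by -5 ⇒ div: 2*(2*x) = -12.
Step 2. [2*(2*x) = -12] LHS = 2·(…); ÷2 both sides, so div: 2*x = -6.
Step 3. [2*x = -6] LHS = 2·(…); ÷2 both sides ⇒ div: x = -3.

Answer: x ∈ {-3}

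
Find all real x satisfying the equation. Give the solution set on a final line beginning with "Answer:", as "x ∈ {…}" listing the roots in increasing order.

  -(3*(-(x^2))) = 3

Step 1. [-(3*(-(x^2))) = 3] flip signs both sides. So neg: 3*(-(x^2)) = -3.
Step 2. [3*(-(x^2)) = -3] divide by the outer 3, so div: -(x^2) = -1.
Step 3. [-(x^2) = -1] leading − — multiply by −1, so neg: x^2 = 1.
Step 4. [x^2 = 1] √ both sides: 1 ≥ 0 gives two branches ⇒ sqrt: x = 1 or -1.

Answer: x ∈ {-1, 1}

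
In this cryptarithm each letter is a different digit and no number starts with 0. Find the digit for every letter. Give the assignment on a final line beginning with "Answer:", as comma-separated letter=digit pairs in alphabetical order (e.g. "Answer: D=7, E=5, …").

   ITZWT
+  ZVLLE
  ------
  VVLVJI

Step 1. [col 1: T + E ≡ I (mod 10)] E=3 is one option consistent with column 1 (T + E ≡ I (mod 10), carry-in 0) — take it. So E=3.
Step 2. [col 1: T + E ≡ I (mod 10)] no forcing yet in column 1 (carry-in 0); I=9 is free and consistent — try it, so I=9.
Step 3. [col 1: T + E ≡ I (mod 10)] column 1 reads T+E+carry(0)=I with E=3, I=9; with digits 3,9 already taken and all letters distinct, the only value for T is 6. So T=6.
Step 4. [col 2: W + L ≡ J (mod 10)] several values work for W in column 2 (W + L ≡ J (mod 10), carry-in 0); try W=7, so W=7.
Step 5. [col 2: W + L ≡ J (mod 10)] no forcing yet in column 2 (carry-in 0); J=5 is free and consistent — try it, so J=5.
Step 6. [col 2: W + L ≡ J (mod 10)] column 2 reads W+L+carry(0)=J with W=7, J=5; with digits 3,5,6,7,9 already taken and all letters distinct, the only value for L is 8, so L=8.
Step 7. [col 3: Z + L ≡ V (mod 10)] column 3 (Z + L ≡ V (mod 10), carry-in 1) doesn't pin Z yet; pick Z=2 and continue ⇒ Z=2.
Step 8. [col 3: Z + L ≡ V (mod 10)] from column 3 (Z=2, L=8, carry-in 1, digits 2,3,5,6,7,8,9 already taken and all letters distinct): V must equal 1, so V=1.

Answer: E=3, I=9, J=5, L=8, T=6, V=1, W=7, Z=2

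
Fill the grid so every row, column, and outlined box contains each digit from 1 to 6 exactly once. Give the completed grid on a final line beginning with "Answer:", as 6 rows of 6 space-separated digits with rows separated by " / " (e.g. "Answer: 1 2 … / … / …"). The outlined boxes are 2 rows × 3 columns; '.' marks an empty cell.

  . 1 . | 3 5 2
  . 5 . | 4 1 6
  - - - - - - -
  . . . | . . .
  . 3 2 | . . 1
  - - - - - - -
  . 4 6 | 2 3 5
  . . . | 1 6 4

Step 1. [r1c1∈{4,6}] 6 has one home in row 1: r1c1 ⇒ r1c1=6.
Step 2. [r3c3∈{1,4,5}] 1 has one home in col 3: r3c3 ⇒ r3c3=1.
Step 3. [r4c5∈{4}] r4c5's peers cover all but 4, so r4c5=4.
Step 4. [r4c1∈{5}] r4c1 is down to just 5. So r4c1=5.
Step 5. [r2c3∈{3}] r2c3 has the single candidate 3, so r2c3=3.
Step 6. [r3c4∈{5,6}] in row 3, 5 fits only at r3c4 ⇒ r3c4=5.
Step 7. [r6c1∈{2,3}] across row 6, 3 lands solely at r6c1. So r6c1=3.
Step 8. [r3c1∈{4}] only 4 remains possible at r3c1, so r3c1=4.
Step 9. [r4c4∈{6}] only 6 remains possible at r4c4. So r4c4=6.
Step 10. [r6c3∈{5}] r6c3 has the single candidate 5. So r6c3=5.
Step 11. [r2c1∈{2}] r2c1 has the single candidate 2 ⇒ r2c1=2.
Step 12. [r6c2∈{2}] r6c2 is down to just 2, so r6c2=2.
Step 13. [r3c5∈{2}] r3c5's peers cover all but 2, so r3c5=2.
Step 14. [r3c6∈{3}] nothing but 3 survives at r3c6. So r3c6=3.
Step 15. [r5c1∈{1}] r5c1's peers cover all but 1, so r5c1=1.
Step 16. [r1c3∈{4}] r1c3's peers cover all but 4, so r1c3=4.
Step 17. [r3c2∈{6}] r3c2 is down to just 6 ⇒ r3c2=6.

Answer: 6 1 4 3 5 2 / 2 5 3 4 1 6 / 4 6 1 5 2 3 / 5 3 2 6 4 1 / 1 4 6 2 3 5 / 3 2 5 1 6 4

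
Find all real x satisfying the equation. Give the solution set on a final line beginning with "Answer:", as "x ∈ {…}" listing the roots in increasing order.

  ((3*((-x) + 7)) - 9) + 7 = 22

Step 1. [((3*((-x) + 7)) - 9) + 7 = 22] 7 comes off first (subtract 7). So sub: (3*((-x) + 7)) - 9 = 15.
Step 2. [(3*((-x) + 7)) - 9 = 15] 9 comes off first (add 9), so sub: 3*((-x) + 7) = 24.
Step 3. [3*((-x) + 7) = 24] 3 out front; divide by 3. So div: (-x) + 7 = 8.
Step 4. [(-x) + 7 = 8] +7 is outermost — subtract 7 both sides. So sub: -x = 1.
Step 5. [-x = 1] flip signs both sides, so neg: x = -1.

Answer: x ∈ {-1}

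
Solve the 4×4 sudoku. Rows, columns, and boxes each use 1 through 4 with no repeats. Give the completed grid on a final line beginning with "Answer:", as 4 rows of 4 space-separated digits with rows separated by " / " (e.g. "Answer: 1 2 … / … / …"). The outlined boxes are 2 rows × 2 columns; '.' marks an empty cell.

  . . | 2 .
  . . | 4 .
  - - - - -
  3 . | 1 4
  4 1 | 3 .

Step 1. [r2c1∈{1,2}] r2c1 is the only open cell in col 1 admitting 2 ⇒ r2c1=2.
Step 2. [r2c2∈{3}] r2c2's peers cover all but 3, so r2c2=3.
Step 3. [r2c4∈{1}] nothing but 1 survives at r2c4. So r2c4=1.
Step 4. [r1c4∈{3}] nothing but 3 survives at r1c4 ⇒ r1c4=3.
Step 5. [r4c4∈{2}] r4c4 is down to just 2 ⇒ r4c4=2.
Step 6. [r3c2∈{2}] nothing but 2 survives at r3c2 ⇒ r3c2=2.
Step 7. [r1c2∈{4}] nothing but 4 survives at r1c2. So r1c2=4.
Step 8. [r1c1∈{1}] r1c1 has the single candidate 1, so r1c1=1.

Answer: 1 4 2 3 / 2 3 4 1 / 3 2 1 4 / 4 1 3 2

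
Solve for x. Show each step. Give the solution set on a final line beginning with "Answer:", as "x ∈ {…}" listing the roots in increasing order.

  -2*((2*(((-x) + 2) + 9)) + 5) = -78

Step 1. [-2*((2*(((-x) + 2) + 9)) + 5) = -78] leading coefficient -2: divide by -2. So div: (2*(((-x) + 2) + 9)) + 5 = 39.
Step 2. [(2*(((-x) + 2) + 9)) + 5 = 39] peel the +5: subtract 5 from each side ⇒ sub: 2*(((-x) + 2) + 9) = 34.
Step 3. [2*(((-x) + 2) + 9) = 34] 2 out front; divide by 2, so div: ((-x) + 2) + 9 = 17.
Step 4. [((-x) + 2) + 9 = 17] +9 is outermost — subtract 9 both sides, so sub: (-x) + 2 = 8.
Step 5. [(-x) + 2 = 8] subtract 2: x sits inside (… + 2) ⇒ sub: -x = 6.
Step 6. [-x = 6] LHS negated; negate both sides ⇒ neg: x = -6.

Answer: x ∈ {-6}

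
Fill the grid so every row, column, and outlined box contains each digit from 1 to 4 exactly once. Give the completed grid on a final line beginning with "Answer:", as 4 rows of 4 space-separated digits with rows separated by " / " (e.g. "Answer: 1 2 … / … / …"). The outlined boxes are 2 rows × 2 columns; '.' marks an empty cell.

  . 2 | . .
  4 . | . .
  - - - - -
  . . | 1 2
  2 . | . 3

Step 1. [r1c1∈{1,3}] in col 1, 1 fits only at r1c1, so r1c1=1.
Step 2. [r1c3∈{3,4}] 3 has one home in row 1: r1c3 ⇒ r1c3=3.
Step 3. [r3c2∈{3,4}] row 3 places 4 nowhere but r3c2. So r3c2=4.
Step 4. [r2c3∈{2}] r2c3 has the single candidate 2 ⇒ r2c3=2.
Step 5. [r1c4∈{4}] r1c4 is down to just 4, so r1c4=4.
Step 6. [r2c2∈{3}] nothing but 3 survives at r2c2. So r2c2=3.
Step 7. [r3c1∈{3}] r3c1 is down to just 3, so r3c1=3.
Step 8. [r2c4∈{1}] r2c4's peers cover all but 1, so r2c4=1.
Step 9. [r4c2∈{1}] nothing but 1 survives at r4c2 ⇒ r4c2=1.
Step 10. [r4c3∈{4}] r4c3 has the single candidate 4, so r4c3=4.

Answer: 1 2 3 4 / 4 3 2 1 / 3 4 1 2 / 2 1 4 3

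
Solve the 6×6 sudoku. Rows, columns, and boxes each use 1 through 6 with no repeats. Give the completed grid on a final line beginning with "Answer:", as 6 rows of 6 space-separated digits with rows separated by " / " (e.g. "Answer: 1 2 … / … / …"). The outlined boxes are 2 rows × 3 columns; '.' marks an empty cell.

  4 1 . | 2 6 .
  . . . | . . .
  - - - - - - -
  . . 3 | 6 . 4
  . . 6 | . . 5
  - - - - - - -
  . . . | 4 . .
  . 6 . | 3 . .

Step 1. [r2c4∈{1,5}] in col 4, 5 fits only at r2c4. So r2c4=5.
Step 2. [r2c3∈{2}] r2c3's peers cover all but 2. So r2c3=2.
Step 3. [r2c2∈{3}] r2c2 is down to just 3. So r2c2=3.
Step 4. [r5c1∈{1,2,3,5}] row 5 places 3 nowhere but r5c1. So r5c1=3.
Step 5. [r2c6∈{1}] nothing but 1 survives at r2c6. So r2c6=1.
Step 6. [r6c6∈{2}] r6c6's peers cover all but 2. So r6c6=2.
Step 7. [r5c2∈{2,5}] across row 5, 2 lands solely at r5c2 ⇒ r5c2=2.
Step 8. [r4c4∈{1}] r4c4 is down to just 1. So r4c4=1.
Step 9. [r3c1∈{1,2,5}] 1 has one home in row 3: r3c1, so r3c1=1.
Step 10. [r6c1∈{5}] r6c1 has the single candidate 5 ⇒ r6c1=5.
Step 11. [r6c5∈{1}] r6c5's peers cover all but 1 ⇒ r6c5=1.
Step 12. [r4c5∈{2,3}] r4c5 is the only open cell in row 4 admitting 3. So r4c5=3.
Step 13. [r2c5∈{4}] r2c5 has the single candidate 4, so r2c5=4.
Step 14. [r3c2∈{5}] r3c2 has the single candidate 5, so r3c2=5.
Step 15. [r5c5∈{5}] only 5 remains possible at r5c5 ⇒ r5c5=5.
Step 16. [r4c2∈{4}] r4c2's peers cover all but 4. So r4c2=4.
Step 17. [r3c5∈{2}] r3c5's peers cover all but 2, so r3c5=2.
Step 18. [r2c1∈{6}] only 6 remains possible at r2c1, so r2c1=6.
Step 19. [r5c6∈{6}] only 6 remains possible at r5c6. So r5c6=6.
Step 20. [r4c1∈{2}] only 2 remains possible at r4c1, so r4c1=2.
Step 21. [r5c3∈{1}] r5c3 is down to just 1, so r5c3=1.
Step 22. [r1c3∈{5}] only 5 remains possible at r1c3, so r1c3=5.
Step 23. [r1c6∈{3}] r1c6's peers cover all but 3. So r1c6=3.
Step 24. [r6c3∈{4}] r6c3's peers cover all but 4. So r6c3=4.

Answer: 4 1 5 2 6 3 / 6 3 2 5 4 1 / 1 5 3 6 2 4 / 2 4 6 1 3 5 / 3 2 1 4 5 6 / 5 6 4 3 1 2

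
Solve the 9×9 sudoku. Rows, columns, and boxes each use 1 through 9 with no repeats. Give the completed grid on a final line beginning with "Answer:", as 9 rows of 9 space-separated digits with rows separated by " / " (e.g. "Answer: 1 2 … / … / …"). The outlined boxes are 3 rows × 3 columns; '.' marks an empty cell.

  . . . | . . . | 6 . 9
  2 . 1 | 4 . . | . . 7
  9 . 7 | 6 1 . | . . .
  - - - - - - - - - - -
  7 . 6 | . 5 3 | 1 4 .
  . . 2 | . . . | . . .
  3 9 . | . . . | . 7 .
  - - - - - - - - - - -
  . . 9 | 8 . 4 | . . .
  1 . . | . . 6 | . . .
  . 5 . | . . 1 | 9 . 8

Step 1. [r8c4∈{2,3,5,7,9}] across box 8, 5 lands solely at r8c4 ⇒ r8c4=5.
Step 2. [r5c8∈{3,5,6,8,9}] col 8 places 9 nowhere but r5c8, so r5c8=9.
Step 3. [r4c2∈{8}] r4c2 has the single candidate 8. So r4c2=8.
Step 4. [r1c1∈{4,5,8}] r1c1 is the only open cell in col 1 admitting 8. So r1c1=8.
Step 5. [r4c9∈{2}] only 2 remains possible at r4c9 ⇒ r4c9=2.
Step 6. [r1c3∈{3,4,5}] across box 1, 5 lands solely at r1c3. So r1c3=5.
Step 7. [r6c3∈{4}] r6c3's peers cover all but 4 ⇒ r6c3=4.
Step 8. [r9c3∈{3}] only 3 remains possible at r9c3. So r9c3=3.
Step 9. [r1c4∈{2,3,7}] r1c4 is the only open cell in col 4 admitting 3, so r1c4=3.
Step 10. [r8c5∈{2,3,7,9}] 9 has one home in row 8: r8c5. So r8c5=9.
Step 11. [r2c5∈{8}] r2c5's peers cover all but 8. So r2c5=8.
Step 12. [r7c5∈{2,3,7}] r7c5 is the only open cell in col 5 admitting 3. So r7c5=3.
Step 13. [r3c8∈{2,3,5,8}] r3c8 is the only open cell in col 8 admitting 8, so r3c8=8.
Step 14. [r7c1∈{6}] r7c1 has the single candidate 6. So r7c1=6.
Step 15. [r5c5∈{4,6,7}] r5c5 is the only open cell in row 5 admitting 4, so r5c5=4.
Step 16. [r5c9∈{3,5,6}] 6 has one home in row 5: r5c9 ⇒ r5c9=6.
Step 17. [r5c7∈{3,5,8}] row 5 places 3 nowhere but r5c7, so r5c7=3.
Step 18. [r2c7∈{5}] only 5 remains possible at r2c7 ⇒ r2c7=5.
Step 19. [r7c8∈{1,2,5}] r7c8 is the only open cell in col 8 admitting 5. So r7c8=5.
Step 20. [r2c8∈{3}] r2c8 is down to just 3, so r2c8=3.
Step 21. [r8c8∈{2}] only 2 remains possible at r8c8 ⇒ r8c8=2.
Step 22. [r3c9∈{4}] nothing but 4 survives at r3c9, so r3c9=4.
Step 23. [r6c4∈{1,2}] across row 6, 1 lands solely at r6c4. So r6c4=1.
Step 24. [r9c4∈{2,7}] col 4 places 2 nowhere but r9c4, so r9c4=2.
Step 25. [r8c7∈{4,7}] 4 has one home in col 7: r8c7 ⇒ r8c7=4.
Step 26. [r5c6∈{7,8}] in row 5, 8 fits only at r5c6 ⇒ r5c6=8.
Step 27. [r6c6∈{2}] r6c6 has the single candidate 2. So r6c6=2.
Step 28. [r1c5∈{2,7}] in row 1, 2 fits only at r1c5 ⇒ r1c5=2.
Step 29. [r7c2∈{2,7}] row 7 places 2 nowhere but r7c2, so r7c2=2.
Step 30. [r3c7∈{2}] nothing but 2 survives at r3c7 ⇒ r3c7=2.
Step 31. [r4c4∈{9}] r4c4's peers cover all but 9 ⇒ r4c4=9.
Step 32. [r5c1∈{5}] nothing but 5 survives at r5c1, so r5c1=5.
Step 33. [r2c2∈{6}] nothing but 6 survives at r2c2, so r2c2=6.
Step 34. [r6c9∈{5}] r6c9 is down to just 5. So r6c9=5.
Step 35. [r6c7∈{8}] only 8 remains possible at r6c7, so r6c7=8.
Step 36. [r7c9∈{1}] only 1 remains possible at r7c9 ⇒ r7c9=1.
Step 37. [r6c5∈{6}] r6c5's peers cover all but 6 ⇒ r6c5=6.
Step 38. [r5c2∈{1}] nothing but 1 survives at r5c2 ⇒ r5c2=1.
Step 39. [r1c8∈{1}] nothing but 1 survives at r1c8 ⇒ r1c8=1.
Step 40. [r9c5∈{7}] only 7 remains possible at r9c5. So r9c5=7.
Step 41. [r1c6∈{7}] r1c6's peers cover all but 7 ⇒ r1c6=7.
Step 42. [r1c2∈{4}] r1c2 has the single candidate 4 ⇒ r1c2=4.
Step 43. [r3c6∈{5}] r3c6 has the single candidate 5. So r3c6=5.
Step 44. [r8c2∈{7}] only 7 remains possible at r8c2, so r8c2=7.
Step 45. [r8c3∈{8}] nothing but 8 survives at r8c3. So r8c3=8.
Step 46. [r3c2∈{3}] r3c2 has the single candidate 3 ⇒ r3c2=3.
Step 47. [r9c8∈{6}] nothing but 6 survives at r9c8, so r9c8=6.
Step 48. [r2c6∈{9}] r2c6 is down to just 9. So r2c6=9.
Step 49. [r8c9∈{3}] only 3 remains possible at r8c9, so r8c9=3.
Step 50. [r7c7∈{7}] only 7 remains possible at r7c7. So r7c7=7.
Step 51. [r9c1∈{4}] nothing but 4 survives at r9c1 ⇒ r9c1=4.
Step 52. [r5c4∈{7}] r5c4 has the single candidate 7, so r5c4=7.

Answer: 8 4 5 3 2 7 6 1 9 / 2 6 1 4 8 9 5 3 7 / 9 3 7 6 1 5 2 8 4 / 7 8 6 9 5 3 1 4 2 / 5 1 2 7 4 8 3 9 6 / 3 9 4 1 6 2 8 7 5 / 6 2 9 8 3 4 7 5 1 / 1 7 8 5 9 6 4 2 3 / 4 5 3 2 7 1 9 6 8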